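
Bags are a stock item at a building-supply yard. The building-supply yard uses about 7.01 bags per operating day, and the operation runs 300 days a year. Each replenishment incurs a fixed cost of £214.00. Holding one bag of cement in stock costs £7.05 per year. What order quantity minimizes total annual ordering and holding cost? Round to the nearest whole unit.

Q* ≈ 357 bags

Annual demand D = 7.01 × 300 = 2,103.
EOQ = √(2DS / H) = √(2 × 2,103 × 214 / 7.05).
= √(900,084 / 7.05) = √127,671.4894 ≈ 357.311.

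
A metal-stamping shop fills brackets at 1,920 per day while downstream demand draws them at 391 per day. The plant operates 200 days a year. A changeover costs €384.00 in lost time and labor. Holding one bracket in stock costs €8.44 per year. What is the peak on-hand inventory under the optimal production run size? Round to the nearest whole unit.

I_max ≈ 2,380 brackets

Annual demand D = 391 × 200 = 78,200.
Production build-up factor (1 − d/p) = 1 − 391/1,920 = 0.7964.
Q* = √(2DS / (H(1 − d/p))) = √(2 × 78,200 × 384 / (8.44 × 0.7964)).
= √(60,057,600 / 6.7212) ≈ 2989.232.
Maximum inventory = Q*(1 − d/p) = 2989.232 × 0.7964 ≈ 2380.487.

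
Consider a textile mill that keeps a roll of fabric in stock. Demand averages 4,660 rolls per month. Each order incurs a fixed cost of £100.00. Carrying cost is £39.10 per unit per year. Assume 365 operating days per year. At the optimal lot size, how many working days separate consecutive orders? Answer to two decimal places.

Annual demand D = 4,660 × 12 = 55,920.
The optimal lot size = √(2DS/H) = √(2 × 55,920 × 100 / 39.1) ≈ 534.82.
Cycle time = Q*/D × 365 = 534.82 / 55,920 × 365 ≈ 3.491 days.

T ≈ 3.49 days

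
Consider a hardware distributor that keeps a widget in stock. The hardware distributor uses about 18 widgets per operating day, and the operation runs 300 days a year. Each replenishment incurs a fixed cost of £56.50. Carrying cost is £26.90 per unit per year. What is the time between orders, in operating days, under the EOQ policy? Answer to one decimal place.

T ≈ 8.4 days

Annual demand D = 18 × 300 = 5,400.
The optimal lot size = √(2DS/H) = √(2 × 5,400 × 56.5 / 26.9) ≈ 150.61.
Cycle time = Q*/D × 300 = 150.61 / 5,400 × 300 ≈ 8.367 days.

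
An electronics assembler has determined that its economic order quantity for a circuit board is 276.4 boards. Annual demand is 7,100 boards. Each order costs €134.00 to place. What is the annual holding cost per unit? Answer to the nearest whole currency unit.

H ≈ €25

Squaring Q* = √(2DS/H) gives Q*² = 2DS/H.
From Q* = √(2DS/H): H = 2DS / Q*² = 2 × 7,100 × 134 / 276.4² = 24.9068.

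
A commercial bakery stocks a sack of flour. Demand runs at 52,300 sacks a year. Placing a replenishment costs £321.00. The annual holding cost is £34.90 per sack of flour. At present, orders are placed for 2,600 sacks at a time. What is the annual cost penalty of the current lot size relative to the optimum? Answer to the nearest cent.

EOQ = √(2DS/H) = √(2 × 52,300 × 321 / 34.9) ≈ 980.86.
Cost at Q* = (D/Q*)S + (Q*/2)H = √(2DSH) ≈ £34,231.91.
Cost at Q = 2,600: (52,300/2,600)×321 + (2,600/2)×34.9 = £6,457.04 + £45,370.00 = £51,827.04.
Excess = £51,827.04 − £34,231.91 = £17,595.13.

Extra cost ≈ £17,595.13 per year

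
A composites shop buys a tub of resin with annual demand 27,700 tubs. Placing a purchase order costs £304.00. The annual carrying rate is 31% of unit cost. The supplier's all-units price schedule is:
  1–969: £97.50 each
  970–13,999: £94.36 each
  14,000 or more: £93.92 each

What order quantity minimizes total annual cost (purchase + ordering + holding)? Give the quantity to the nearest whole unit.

Q* ≈ 970 tubs

Holding cost per unit per year at price C is H = 0.31·C.
For each price level, check whether its EOQ is feasible; otherwise the best quantity at that price is the breakpoint.
EOQ at £97.50 = 746.5 (feasible in tier 1): TC = 27,700×£97.50 + (27,700/746.5)×304 + (746.5/2)×0.31×£97.50 = £2,723,311.86.
EOQ at £94.36 = 758.8 < 970, so use break Q=970: TC = 27,700×£94.36 + (27,700/970.0)×304 + (970.0/2)×0.31×£94.36 = £2,636,640.26.
EOQ at £93.92 = 760.6 < 14000, so use break Q=14000: TC = 27,700×£93.92 + (27,700/14000.0)×304 + (14000.0/2)×0.31×£93.92 = £2,805,991.89.
Lowest total cost is £2,636,640.26 at Q = 970.0.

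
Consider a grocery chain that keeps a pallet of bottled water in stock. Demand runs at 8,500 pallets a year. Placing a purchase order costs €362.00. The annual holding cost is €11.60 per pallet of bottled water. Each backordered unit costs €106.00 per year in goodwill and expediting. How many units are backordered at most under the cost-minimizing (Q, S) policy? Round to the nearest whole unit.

S* ≈ 76 pallets

With planned backorders, Q* = √(2DS/H) · √((H+B)/B).
√(2DS/H) = √(2 × 8,500 × 362 / 11.6) = 728.366.
√((H+B)/B) = √((11.6+106)/106) = 1.0533.
Q* ≈ 767.186.
S* = Q* · H/(H+B) = 767.186 × 11.6/117.6 ≈ 75.675.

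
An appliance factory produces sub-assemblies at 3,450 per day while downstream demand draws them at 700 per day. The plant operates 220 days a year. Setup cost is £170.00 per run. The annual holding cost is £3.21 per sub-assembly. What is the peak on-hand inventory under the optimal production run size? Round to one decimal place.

I_max ≈ 3,605.8 sub-assemblies

Annual demand D = 700 × 220 = 154,000.
Production build-up factor (1 − d/p) = 1 − 700/3,450 = 0.7971.
Q* = √(2DS / (H(1 − d/p))) = √(2 × 154,000 × 170 / (3.21 × 0.7971)).
= √(52,360,000 / 2.5587) ≈ 4523.666.
Maximum inventory = Q*(1 − d/p) = 4523.666 × 0.7971 ≈ 3605.820.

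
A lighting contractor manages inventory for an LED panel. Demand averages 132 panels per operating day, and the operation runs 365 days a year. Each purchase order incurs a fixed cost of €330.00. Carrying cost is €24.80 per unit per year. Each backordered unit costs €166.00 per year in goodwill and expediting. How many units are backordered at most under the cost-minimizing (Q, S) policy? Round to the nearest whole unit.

Annual demand D = 132 × 365 = 48,180.
With planned backorders, Q* = √(2DS/H) · √((H+B)/B).
√(2DS/H) = √(2 × 48,180 × 330 / 24.8) = 1132.347.
√((H+B)/B) = √((24.8+166)/166) = 1.0721.
Q* ≈ 1213.989.
S* = Q* · H/(H+B) = 1213.989 × 24.8/190.8 ≈ 157.793.

S* ≈ 158 panels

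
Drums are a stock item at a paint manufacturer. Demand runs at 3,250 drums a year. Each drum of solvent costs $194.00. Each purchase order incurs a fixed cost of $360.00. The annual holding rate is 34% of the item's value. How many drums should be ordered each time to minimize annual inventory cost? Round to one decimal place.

Q* ≈ 188.4 drums

Holding cost H = 0.34 × $194.00 = $65.9600 per unit per year.
EOQ = √(2DS / H) = √(2 × 3,250 × 360 / 65.96).
= √(2,340,000 / 65.96) = √35,476.0461 ≈ 188.351.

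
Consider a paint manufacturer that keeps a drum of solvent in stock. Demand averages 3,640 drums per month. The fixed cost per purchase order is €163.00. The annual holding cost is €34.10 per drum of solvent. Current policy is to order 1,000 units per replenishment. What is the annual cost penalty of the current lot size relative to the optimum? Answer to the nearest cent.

Extra cost ≈ €2,134.12 per year

Annual demand D = 3,640 × 12 = 43,680.
EOQ = √(2DS/H) = √(2 × 43,680 × 163 / 34.1) ≈ 646.21.
Cost at Q* = (D/Q*)S + (Q*/2)H = √(2DSH) ≈ €22,035.72.
Cost at Q = 1,000: (43,680/1,000)×163 + (1,000/2)×34.1 = €7,119.84 + €17,050.00 = €24,169.84.
Excess = €24,169.84 − €22,035.72 = €2,134.12.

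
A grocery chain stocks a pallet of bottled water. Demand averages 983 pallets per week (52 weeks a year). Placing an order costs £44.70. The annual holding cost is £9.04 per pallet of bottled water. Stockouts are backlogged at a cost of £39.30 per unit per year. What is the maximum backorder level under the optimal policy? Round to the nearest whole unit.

S* ≈ 147 pallets

Annual demand D = 983 × 52 = 51,116.
With planned backorders, Q* = √(2DS/H) · √((H+B)/B).
√(2DS/H) = √(2 × 51,116 × 44.7 / 9.04) = 710.989.
√((H+B)/B) = √((9.04+39.3)/39.3) = 1.1091.
Q* ≈ 788.533.
S* = Q* · H/(H+B) = 788.533 × 9.04/48.34 ≈ 147.463.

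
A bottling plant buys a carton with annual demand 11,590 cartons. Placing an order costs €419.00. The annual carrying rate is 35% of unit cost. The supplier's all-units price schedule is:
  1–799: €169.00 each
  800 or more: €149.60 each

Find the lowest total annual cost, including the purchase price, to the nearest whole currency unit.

TC* ≈ €1,760,878

Holding cost per unit per year at price C is H = 0.35·C.
For each price level, check whether its EOQ is feasible; otherwise the best quantity at that price is the breakpoint.
EOQ at €169.00 = 405.2 (feasible in tier 1): TC = 11,590×€169.00 + (11,590/405.2)×419 + (405.2/2)×0.35×€169.00 = €1,982,678.51.
EOQ at €149.60 = 430.7 < 800, so use break Q=800: TC = 11,590×€149.60 + (11,590/800.0)×419 + (800.0/2)×0.35×€149.60 = €1,760,878.26.
Lowest total cost among the candidates is at Q = 800.0.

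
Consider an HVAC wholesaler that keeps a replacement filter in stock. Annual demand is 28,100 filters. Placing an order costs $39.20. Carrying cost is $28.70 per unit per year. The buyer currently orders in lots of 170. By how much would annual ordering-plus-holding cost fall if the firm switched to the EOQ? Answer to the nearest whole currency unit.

EOQ = √(2DS/H) = √(2 × 28,100 × 39.2 / 28.7) ≈ 277.06.
Cost at Q* = (D/Q*)S + (Q*/2)H = √(2DSH) ≈ $7,951.56.
Cost at Q = 170: (28,100/170)×39.2 + (170/2)×28.7 = $6,479.53 + $2,439.50 = $8,919.03.
Excess = $8,919.03 − $7,951.56 = $967.47.

Extra cost ≈ $967 per year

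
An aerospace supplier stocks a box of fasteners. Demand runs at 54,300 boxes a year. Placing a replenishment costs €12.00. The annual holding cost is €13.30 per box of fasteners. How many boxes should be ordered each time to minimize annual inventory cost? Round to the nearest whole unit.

EOQ = √(2DS / H) = √(2 × 54,300 × 12 / 13.3).
= √(1,303,200 / 13.3) = √97,984.9624 ≈ 313.025.

Q* ≈ 313 boxes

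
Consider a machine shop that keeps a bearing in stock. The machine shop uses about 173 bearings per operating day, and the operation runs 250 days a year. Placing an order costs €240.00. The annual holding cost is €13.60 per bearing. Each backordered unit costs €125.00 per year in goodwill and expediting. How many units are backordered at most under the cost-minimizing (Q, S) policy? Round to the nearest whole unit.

Annual demand D = 173 × 250 = 43,250.
With planned backorders, Q* = √(2DS/H) · √((H+B)/B).
√(2DS/H) = √(2 × 43,250 × 240 / 13.6) = 1235.504.
√((H+B)/B) = √((13.6+125)/125) = 1.0530.
Q* ≈ 1300.981.
S* = Q* · H/(H+B) = 1300.981 × 13.6/138.6 ≈ 127.658.

S* ≈ 128 bearings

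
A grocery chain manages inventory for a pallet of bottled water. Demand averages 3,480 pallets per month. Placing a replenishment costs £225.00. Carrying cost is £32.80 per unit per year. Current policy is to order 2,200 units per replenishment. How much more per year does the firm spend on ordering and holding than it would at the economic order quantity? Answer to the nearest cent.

Extra cost ≈ £15,523.96 per year

Annual demand D = 3,480 × 12 = 41,760.
EOQ = √(2DS/H) = √(2 × 41,760 × 225 / 32.8) ≈ 756.92.
Cost at Q* = (D/Q*)S + (Q*/2)H = √(2DSH) ≈ £24,826.95.
Cost at Q = 2,200: (41,760/2,200)×225 + (2,200/2)×32.8 = £4,270.91 + £36,080.00 = £40,350.91.
Excess = £40,350.91 − £24,826.95 = £15,523.96.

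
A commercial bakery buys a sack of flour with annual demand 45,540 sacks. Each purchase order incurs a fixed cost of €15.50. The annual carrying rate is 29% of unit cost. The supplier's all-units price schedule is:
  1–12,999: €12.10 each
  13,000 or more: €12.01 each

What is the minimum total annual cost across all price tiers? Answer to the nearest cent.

TC* ≈ €553,259.71

Holding cost per unit per year at price C is H = 0.29·C.
Evaluate total cost at each tier's feasible EOQ or, if the EOQ is below the tier, at the tier's minimum quantity.
EOQ at €12.10 = 634.3 (feasible in tier 1): TC = 45,540×€12.10 + (45,540/634.3)×15.5 + (634.3/2)×0.29×€12.10 = €553,259.71.
EOQ at €12.01 = 636.7 < 13000, so use break Q=13000: TC = 45,540×€12.01 + (45,540/13000.0)×15.5 + (13000.0/2)×0.29×€12.01 = €569,628.55.
Lowest total cost among the candidates is at Q = 634.3.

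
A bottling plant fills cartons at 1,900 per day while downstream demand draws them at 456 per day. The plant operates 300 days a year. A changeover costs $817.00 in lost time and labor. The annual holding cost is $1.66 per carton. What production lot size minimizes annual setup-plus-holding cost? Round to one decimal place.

Annual demand D = 456 × 300 = 136,800.
Production build-up factor (1 − d/p) = 1 − 456/1,900 = 0.7600.
Q* = √(2DS / (H(1 − d/p))) = √(2 × 136,800 × 817 / (1.66 × 0.7600)).
= √(223,531,200 / 1.2616) ≈ 13310.925.

Q* ≈ 13,310.9 cartons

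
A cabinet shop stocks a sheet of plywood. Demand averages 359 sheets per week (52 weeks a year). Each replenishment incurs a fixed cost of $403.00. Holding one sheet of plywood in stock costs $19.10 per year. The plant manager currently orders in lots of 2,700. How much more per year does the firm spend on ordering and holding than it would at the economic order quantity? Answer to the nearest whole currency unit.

Extra cost ≈ $11,619 per year

Annual demand D = 359 × 52 = 18,668.
EOQ = √(2DS/H) = √(2 × 18,668 × 403 / 19.1) ≈ 887.56.
Cost at Q* = (D/Q*)S + (Q*/2)H = √(2DSH) ≈ $16,952.47.
Cost at Q = 2,700: (18,668/2,700)×403 + (2,700/2)×19.1 = $2,786.37 + $25,785.00 = $28,571.37.
Excess = $28,571.37 − $16,952.47 = $11,618.90.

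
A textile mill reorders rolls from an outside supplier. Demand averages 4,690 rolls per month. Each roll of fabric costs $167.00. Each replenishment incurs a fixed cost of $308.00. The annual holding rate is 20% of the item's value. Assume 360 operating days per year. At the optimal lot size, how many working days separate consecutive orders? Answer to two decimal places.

Annual demand D = 4,690 × 12 = 56,280.
Holding cost H = 0.20 × $167.00 = $33.4000 per unit per year.
Q* = √(2DS/H) = √(2 × 56,280 × 308 / 33.4) ≈ 1018.81.
Cycle time = Q*/D × 360 = 1018.81 / 56,280 × 360 ≈ 6.517 days.

T ≈ 6.52 days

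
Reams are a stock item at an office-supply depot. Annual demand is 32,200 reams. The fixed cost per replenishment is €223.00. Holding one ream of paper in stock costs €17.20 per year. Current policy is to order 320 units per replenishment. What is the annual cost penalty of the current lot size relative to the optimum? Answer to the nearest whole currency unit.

EOQ = √(2DS/H) = √(2 × 32,200 × 223 / 17.2) ≈ 913.76.
Cost at Q* = (D/Q*)S + (Q*/2)H = √(2DSH) ≈ €15,716.64.
Cost at Q = 320: (32,200/320)×223 + (320/2)×17.2 = €22,439.38 + €2,752.00 = €25,191.38.
Excess = €25,191.38 − €15,716.64 = €9,474.74.

Extra cost ≈ €9,475 per year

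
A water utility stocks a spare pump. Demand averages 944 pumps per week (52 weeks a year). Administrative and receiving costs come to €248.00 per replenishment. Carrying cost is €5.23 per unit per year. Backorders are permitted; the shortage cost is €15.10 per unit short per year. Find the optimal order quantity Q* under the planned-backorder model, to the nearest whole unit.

Q* ≈ 2,504 pumps

Annual demand D = 944 × 52 = 49,088.
With planned backorders, Q* = √(2DS/H) · √((H+B)/B).
√(2DS/H) = √(2 × 49,088 × 248 / 5.23) = 2157.633.
√((H+B)/B) = √((5.23+15.1)/15.1) = 1.1603.
Q* ≈ 2503.559.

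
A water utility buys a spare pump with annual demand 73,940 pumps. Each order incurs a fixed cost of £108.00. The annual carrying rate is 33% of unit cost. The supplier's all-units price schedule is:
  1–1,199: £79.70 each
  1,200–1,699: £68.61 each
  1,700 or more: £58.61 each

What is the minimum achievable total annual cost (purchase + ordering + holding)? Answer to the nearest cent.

TC* ≈ £4,354,760.87

Holding cost per unit per year at price C is H = 0.33·C.
Evaluate total cost at each tier's feasible EOQ or, if the EOQ is below the tier, at the tier's minimum quantity.
EOQ at £79.70 = 779.3 (feasible in tier 1): TC = 73,940×£79.70 + (73,940/779.3)×108 + (779.3/2)×0.33×£79.70 = £5,913,513.23.
EOQ at £68.61 = 839.9 < 1200, so use break Q=1200: TC = 73,940×£68.61 + (73,940/1200.0)×108 + (1200.0/2)×0.33×£68.61 = £5,093,262.78.
EOQ at £58.61 = 908.7 < 1700, so use break Q=1700: TC = 73,940×£58.61 + (73,940/1700.0)×108 + (1700.0/2)×0.33×£58.61 = £4,354,760.87.
Lowest total cost among the candidates is at Q = 1700.0.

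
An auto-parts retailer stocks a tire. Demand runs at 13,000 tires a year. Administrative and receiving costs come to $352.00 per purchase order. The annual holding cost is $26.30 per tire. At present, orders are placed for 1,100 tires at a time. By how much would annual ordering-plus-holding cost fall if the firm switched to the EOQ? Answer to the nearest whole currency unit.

Extra cost ≈ $3,111 per year

EOQ = √(2DS/H) = √(2 × 13,000 × 352 / 26.3) ≈ 589.90.
Cost at Q* = (D/Q*)S + (Q*/2)H = √(2DSH) ≈ $15,514.43.
Cost at Q = 1,100: (13,000/1,100)×352 + (1,100/2)×26.3 = $4,160.00 + $14,465.00 = $18,625.00.
Excess = $18,625.00 − $15,514.43 = $3,110.57.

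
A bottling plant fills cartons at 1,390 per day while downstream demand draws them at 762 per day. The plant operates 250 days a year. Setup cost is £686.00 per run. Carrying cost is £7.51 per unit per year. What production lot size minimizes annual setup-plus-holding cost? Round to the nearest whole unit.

Annual demand D = 762 × 250 = 190,500.
Production build-up factor (1 − d/p) = 1 − 762/1,390 = 0.4518.
Q* = √(2DS / (H(1 − d/p))) = √(2 × 190,500 × 686 / (7.51 × 0.4518)).
= √(261,366,000 / 3.393) ≈ 8776.718.

Q* ≈ 8,777 cartons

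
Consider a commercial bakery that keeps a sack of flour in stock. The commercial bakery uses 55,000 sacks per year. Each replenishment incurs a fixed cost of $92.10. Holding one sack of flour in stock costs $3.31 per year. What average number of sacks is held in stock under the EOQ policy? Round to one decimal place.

Q* = √(2DS/H) = √(2 × 55,000 × 92.1 / 3.31) ≈ 1749.49.
Average inventory = Q*/2 ≈ 1749.49 / 2 = 874.746.

Average inventory ≈ 874.7 sacks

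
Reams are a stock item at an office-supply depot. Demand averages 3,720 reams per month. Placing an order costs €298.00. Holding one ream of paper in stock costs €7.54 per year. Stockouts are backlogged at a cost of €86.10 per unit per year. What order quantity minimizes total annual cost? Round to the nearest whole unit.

Annual demand D = 3,720 × 12 = 44,640.
With planned backorders, Q* = √(2DS/H) · √((H+B)/B).
√(2DS/H) = √(2 × 44,640 × 298 / 7.54) = 1878.450.
√((H+B)/B) = √((7.54+86.1)/86.1) = 1.0429.
Q* ≈ 1958.974.

Q* ≈ 1,959 reams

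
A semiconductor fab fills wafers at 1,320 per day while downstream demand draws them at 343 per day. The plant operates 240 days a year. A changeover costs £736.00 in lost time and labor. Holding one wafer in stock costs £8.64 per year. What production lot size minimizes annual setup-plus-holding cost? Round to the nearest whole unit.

Annual demand D = 343 × 240 = 82,320.
Production build-up factor (1 − d/p) = 1 − 343/1,320 = 0.7402.
Q* = √(2DS / (H(1 − d/p))) = √(2 × 82,320 × 736 / (8.64 × 0.7402)).
= √(121,175,040 / 6.3949) ≈ 4353.007.

Q* ≈ 4,353 wafers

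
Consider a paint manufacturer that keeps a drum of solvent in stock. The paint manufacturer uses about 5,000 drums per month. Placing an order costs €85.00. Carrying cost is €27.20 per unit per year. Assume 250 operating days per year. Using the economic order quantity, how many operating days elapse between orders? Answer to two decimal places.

T ≈ 2.55 days

Annual demand D = 5,000 × 12 = 60,000.
EOQ = √(2DS/H) = √(2 × 60,000 × 85 / 27.2) ≈ 612.37.
Cycle time = Q*/D × 250 = 612.37 / 60,000 × 250 ≈ 2.552 days.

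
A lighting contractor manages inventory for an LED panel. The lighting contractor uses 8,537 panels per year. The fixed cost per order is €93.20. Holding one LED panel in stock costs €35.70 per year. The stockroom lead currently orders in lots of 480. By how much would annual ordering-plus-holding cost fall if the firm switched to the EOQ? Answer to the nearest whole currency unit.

EOQ = √(2DS/H) = √(2 × 8,537 × 93.2 / 35.7) ≈ 211.13.
Cost at Q* = (D/Q*)S + (Q*/2)H = √(2DSH) ≈ €7,537.19.
Cost at Q = 480: (8,537/480)×93.2 + (480/2)×35.7 = €1,657.60 + €8,568.00 = €10,225.60.
Excess = €10,225.60 − €7,537.19 = €2,688.41.

Extra cost ≈ €2,688 per year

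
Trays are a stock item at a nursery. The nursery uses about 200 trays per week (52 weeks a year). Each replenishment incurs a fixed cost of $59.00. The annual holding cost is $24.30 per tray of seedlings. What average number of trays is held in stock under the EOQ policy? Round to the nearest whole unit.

Average inventory ≈ 112 trays

Annual demand D = 200 × 52 = 10,400.
EOQ = √(2DS/H) = √(2 × 10,400 × 59 / 24.3) ≈ 224.73.
Average inventory = Q*/2 ≈ 224.73 / 2 = 112.363.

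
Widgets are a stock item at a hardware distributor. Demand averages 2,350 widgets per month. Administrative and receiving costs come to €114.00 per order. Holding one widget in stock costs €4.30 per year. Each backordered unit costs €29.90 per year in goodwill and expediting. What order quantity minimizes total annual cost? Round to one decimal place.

Q* ≈ 1,307.8 widgets

Annual demand D = 2,350 × 12 = 28,200.
With planned backorders, Q* = √(2DS/H) · √((H+B)/B).
√(2DS/H) = √(2 × 28,200 × 114 / 4.3) = 1222.807.
√((H+B)/B) = √((4.3+29.9)/29.9) = 1.0695.
Q* ≈ 1307.782.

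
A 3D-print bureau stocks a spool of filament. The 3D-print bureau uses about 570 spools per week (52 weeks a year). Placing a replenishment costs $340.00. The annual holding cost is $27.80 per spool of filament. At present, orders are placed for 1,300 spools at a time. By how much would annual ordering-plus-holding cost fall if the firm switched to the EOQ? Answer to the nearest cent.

Extra cost ≈ $2,151.04 per year

Annual demand D = 570 × 52 = 29,640.
EOQ = √(2DS/H) = √(2 × 29,640 × 340 / 27.8) ≈ 851.47.
Cost at Q* = (D/Q*)S + (Q*/2)H = √(2DSH) ≈ $23,670.96.
Cost at Q = 1,300: (29,640/1,300)×340 + (1,300/2)×27.8 = $7,752.00 + $18,070.00 = $25,822.00.
Excess = $25,822.00 − $23,670.96 = $2,151.04.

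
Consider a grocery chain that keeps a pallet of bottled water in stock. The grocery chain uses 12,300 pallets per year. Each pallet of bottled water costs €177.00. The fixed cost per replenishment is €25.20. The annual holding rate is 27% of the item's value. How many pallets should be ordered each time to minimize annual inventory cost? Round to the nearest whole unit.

Q* ≈ 114 pallets

Holding cost H = 0.27 × €177.00 = €47.7900 per unit per year.
EOQ = √(2DS / H) = √(2 × 12,300 × 25.2 / 47.79).
= √(619,920 / 47.79) = √12,971.7514 ≈ 113.894.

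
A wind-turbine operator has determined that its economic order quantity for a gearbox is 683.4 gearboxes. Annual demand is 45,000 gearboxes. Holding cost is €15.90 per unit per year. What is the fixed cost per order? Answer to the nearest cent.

S ≈ €82.51

Squaring Q* = √(2DS/H) gives Q*² = 2DS/H.
From Q* = √(2DS/H): S = Q*²H / (2D) = 683.4² × 15.9 / (2 × 45,000) = 82.5096.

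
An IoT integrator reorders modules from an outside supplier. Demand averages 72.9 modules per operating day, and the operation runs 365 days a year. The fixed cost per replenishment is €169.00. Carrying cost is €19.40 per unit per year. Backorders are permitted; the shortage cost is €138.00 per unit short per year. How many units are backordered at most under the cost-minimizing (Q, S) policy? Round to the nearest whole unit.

Annual demand D = 72.9 × 365 = 26,608.5.
With planned backorders, Q* = √(2DS/H) · √((H+B)/B).
√(2DS/H) = √(2 × 26,608.5 × 169 / 19.4) = 680.875.
√((H+B)/B) = √((19.4+138)/138) = 1.0680.
Q* ≈ 727.161.
S* = Q* · H/(H+B) = 727.161 × 19.4/157.4 ≈ 89.625.

S* ≈ 90 modules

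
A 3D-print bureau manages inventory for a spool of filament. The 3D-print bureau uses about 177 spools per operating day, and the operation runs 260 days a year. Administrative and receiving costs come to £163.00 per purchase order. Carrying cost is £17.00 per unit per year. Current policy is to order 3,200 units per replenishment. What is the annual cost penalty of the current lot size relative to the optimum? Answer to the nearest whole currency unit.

Annual demand D = 177 × 260 = 46,020.
EOQ = √(2DS/H) = √(2 × 46,020 × 163 / 17) ≈ 939.42.
Cost at Q* = (D/Q*)S + (Q*/2)H = √(2DSH) ≈ £15,970.06.
Cost at Q = 3,200: (46,020/3,200)×163 + (3,200/2)×17 = £2,344.14 + £27,200.00 = £29,544.14.
Excess = £29,544.14 − £15,970.06 = £13,574.08.

Extra cost ≈ £13,574 per year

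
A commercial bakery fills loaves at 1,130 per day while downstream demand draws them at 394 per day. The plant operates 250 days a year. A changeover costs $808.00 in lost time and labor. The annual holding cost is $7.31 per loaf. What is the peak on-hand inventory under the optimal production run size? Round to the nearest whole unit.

I_max ≈ 3,766 loaves

Annual demand D = 394 × 250 = 98,500.
Production build-up factor (1 − d/p) = 1 − 394/1,130 = 0.6513.
Q* = √(2DS / (H(1 − d/p))) = √(2 × 98,500 × 808 / (7.31 × 0.6513)).
= √(159,176,000 / 4.7612) ≈ 5782.031.
Maximum inventory = Q*(1 − d/p) = 5782.031 × 0.6513 ≈ 3765.995.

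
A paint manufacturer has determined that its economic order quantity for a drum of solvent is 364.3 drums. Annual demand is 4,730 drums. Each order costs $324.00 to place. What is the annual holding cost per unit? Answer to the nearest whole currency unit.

H ≈ $23

Invert the EOQ relation Q*² = 2DS/H.
From Q* = √(2DS/H): H = 2DS / Q*² = 2 × 4,730 × 324 / 364.3² = 23.0950.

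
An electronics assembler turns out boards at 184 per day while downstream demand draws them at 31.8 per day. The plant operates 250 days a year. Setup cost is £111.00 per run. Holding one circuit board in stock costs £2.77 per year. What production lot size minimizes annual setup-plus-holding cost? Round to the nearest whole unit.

Annual demand D = 31.8 × 250 = 7,950.
Production build-up factor (1 − d/p) = 1 − 31.8/184 = 0.8272.
Q* = √(2DS / (H(1 − d/p))) = √(2 × 7,950 × 111 / (2.77 × 0.8272)).
= √(1,764,900 / 2.2913) ≈ 877.651.

Q* ≈ 878 boards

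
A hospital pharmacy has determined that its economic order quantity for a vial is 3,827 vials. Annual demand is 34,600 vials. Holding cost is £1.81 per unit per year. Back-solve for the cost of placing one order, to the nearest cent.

Invert the EOQ relation Q*² = 2DS/H.
From Q* = √(2DS/H): S = Q*²H / (2D) = 3,827² × 1.81 / (2 × 34,600) = 383.0799.

S ≈ £383.08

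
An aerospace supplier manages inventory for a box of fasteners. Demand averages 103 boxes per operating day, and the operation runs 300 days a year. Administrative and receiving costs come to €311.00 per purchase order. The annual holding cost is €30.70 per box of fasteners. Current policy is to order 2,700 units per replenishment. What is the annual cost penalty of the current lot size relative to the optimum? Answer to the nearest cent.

Extra cost ≈ €20,713.32 per year

Annual demand D = 103 × 300 = 30,900.
EOQ = √(2DS/H) = √(2 × 30,900 × 311 / 30.7) ≈ 791.23.
Cost at Q* = (D/Q*)S + (Q*/2)H = √(2DSH) ≈ €24,290.90.
Cost at Q = 2,700: (30,900/2,700)×311 + (2,700/2)×30.7 = €3,559.22 + €41,445.00 = €45,004.22.
Excess = €45,004.22 − €24,290.90 = €20,713.32.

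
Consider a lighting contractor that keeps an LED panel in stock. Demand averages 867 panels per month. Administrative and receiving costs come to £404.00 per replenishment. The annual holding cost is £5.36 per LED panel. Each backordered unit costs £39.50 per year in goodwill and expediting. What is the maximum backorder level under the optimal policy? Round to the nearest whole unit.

Annual demand D = 867 × 12 = 10,404.
With planned backorders, Q* = √(2DS/H) · √((H+B)/B).
√(2DS/H) = √(2 × 10,404 × 404 / 5.36) = 1252.343.
√((H+B)/B) = √((5.36+39.5)/39.5) = 1.0657.
Q* ≈ 1334.611.
S* = Q* · H/(H+B) = 1334.611 × 5.36/44.86 ≈ 159.463.

S* ≈ 159 panels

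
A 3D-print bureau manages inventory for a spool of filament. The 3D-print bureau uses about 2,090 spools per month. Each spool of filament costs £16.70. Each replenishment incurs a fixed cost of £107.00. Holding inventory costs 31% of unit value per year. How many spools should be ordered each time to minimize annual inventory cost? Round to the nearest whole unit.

Annual demand D = 2,090 × 12 = 25,080.
Holding cost H = 0.31 × £16.70 = £5.1770 per unit per year.
EOQ = √(2DS / H) = √(2 × 25,080 × 107 / 5.177).
= √(5,367,120 / 5.177) = √1,036,723.9714 ≈ 1018.196.

Q* ≈ 1,018 spools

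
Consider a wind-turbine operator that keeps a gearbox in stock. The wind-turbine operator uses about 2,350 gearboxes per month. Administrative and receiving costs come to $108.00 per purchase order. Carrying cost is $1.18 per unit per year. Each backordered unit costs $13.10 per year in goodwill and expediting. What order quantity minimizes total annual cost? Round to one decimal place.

Q* ≈ 2,372.1 gearboxes

Annual demand D = 2,350 × 12 = 28,200.
With planned backorders, Q* = √(2DS/H) · √((H+B)/B).
√(2DS/H) = √(2 × 28,200 × 108 / 1.18) = 2272.011.
√((H+B)/B) = √((1.18+13.1)/13.1) = 1.0441.
Q* ≈ 2372.132.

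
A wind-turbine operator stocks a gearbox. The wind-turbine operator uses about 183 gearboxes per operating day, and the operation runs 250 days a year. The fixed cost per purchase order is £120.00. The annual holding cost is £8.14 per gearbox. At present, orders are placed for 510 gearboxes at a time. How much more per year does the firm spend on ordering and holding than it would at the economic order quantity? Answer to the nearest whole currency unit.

Extra cost ≈ £3,386 per year

Annual demand D = 183 × 250 = 45,750.
EOQ = √(2DS/H) = √(2 × 45,750 × 120 / 8.14) ≈ 1161.42.
Cost at Q* = (D/Q*)S + (Q*/2)H = √(2DSH) ≈ £9,453.95.
Cost at Q = 510: (45,750/510)×120 + (510/2)×8.14 = £10,764.71 + £2,075.70 = £12,840.41.
Excess = £12,840.41 − £9,453.95 = £3,386.45.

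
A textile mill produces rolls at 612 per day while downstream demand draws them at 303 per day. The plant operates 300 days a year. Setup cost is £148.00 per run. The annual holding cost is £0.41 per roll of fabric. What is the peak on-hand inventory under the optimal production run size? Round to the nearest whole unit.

Annual demand D = 303 × 300 = 90,900.
Production build-up factor (1 − d/p) = 1 − 303/612 = 0.5049.
Q* = √(2DS / (H(1 − d/p))) = √(2 × 90,900 × 148 / (0.41 × 0.5049)).
= √(26,906,400 / 0.207) ≈ 11400.722.
Maximum inventory = Q*(1 − d/p) = 11400.722 × 0.5049 ≈ 5756.247.

I_max ≈ 5,756 rolls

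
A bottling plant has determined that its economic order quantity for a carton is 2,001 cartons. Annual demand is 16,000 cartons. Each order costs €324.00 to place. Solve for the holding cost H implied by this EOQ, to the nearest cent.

H ≈ €2.59

Squaring Q* = √(2DS/H) gives Q*² = 2DS/H.
From Q* = √(2DS/H): H = 2DS / Q*² = 2 × 16,000 × 324 / 2,001² = 2.5894.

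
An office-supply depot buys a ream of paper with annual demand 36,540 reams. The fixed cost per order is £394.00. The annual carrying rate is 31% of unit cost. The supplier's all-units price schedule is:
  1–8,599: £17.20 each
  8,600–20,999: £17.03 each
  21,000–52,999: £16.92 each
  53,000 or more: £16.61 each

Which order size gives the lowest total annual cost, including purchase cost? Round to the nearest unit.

Holding cost per unit per year at price C is H = 0.31·C.
Evaluate total cost at each tier's feasible EOQ or, if the EOQ is below the tier, at the tier's minimum quantity.
EOQ at £17.20 = 2323.8 (feasible in tier 1): TC = 36,540×£17.20 + (36,540/2323.8)×394 + (2323.8/2)×0.31×£17.20 = £640,878.60.
EOQ at £17.03 = 2335.4 < 8600, so use break Q=8600: TC = 36,540×£17.03 + (36,540/8600.0)×394 + (8600.0/2)×0.31×£17.03 = £646,651.23.
EOQ at £16.92 = 2343.0 < 21000, so use break Q=21000: TC = 36,540×£16.92 + (36,540/21000.0)×394 + (21000.0/2)×0.31×£16.92 = £674,016.96.
EOQ at £16.61 = 2364.7 < 53000, so use break Q=53000: TC = 36,540×£16.61 + (36,540/53000.0)×394 + (53000.0/2)×0.31×£16.61 = £743,652.19.
Lowest total cost is £640,878.60 at Q = 2323.8.

Q* ≈ 2,324 reams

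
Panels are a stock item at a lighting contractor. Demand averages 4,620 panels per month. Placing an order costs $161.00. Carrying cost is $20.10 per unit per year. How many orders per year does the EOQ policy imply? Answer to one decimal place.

Annual demand D = 4,620 × 12 = 55,440.
The optimal lot size = √(2DS/H) = √(2 × 55,440 × 161 / 20.1) ≈ 942.41.
Orders per year = D / Q* = 55,440 / 942.41 ≈ 58.828.

N ≈ 58.8 orders per year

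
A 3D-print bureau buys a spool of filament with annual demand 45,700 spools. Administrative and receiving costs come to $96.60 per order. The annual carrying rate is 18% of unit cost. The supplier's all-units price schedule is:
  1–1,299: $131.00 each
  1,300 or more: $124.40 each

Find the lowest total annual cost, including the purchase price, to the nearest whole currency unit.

TC* ≈ $5,703,031

Holding cost per unit per year at price C is H = 0.18·C.
Evaluate total cost at each tier's feasible EOQ or, if the EOQ is below the tier, at the tier's minimum quantity.
EOQ at $131.00 = 611.9 (feasible in tier 1): TC = 45,700×$131.00 + (45,700/611.9)×96.6 + (611.9/2)×0.18×$131.00 = $6,001,128.91.
EOQ at $124.40 = 627.9 < 1300, so use break Q=1300: TC = 45,700×$124.40 + (45,700/1300.0)×96.6 + (1300.0/2)×0.18×$124.40 = $5,703,030.66.
Lowest total cost among the candidates is at Q = 1300.0.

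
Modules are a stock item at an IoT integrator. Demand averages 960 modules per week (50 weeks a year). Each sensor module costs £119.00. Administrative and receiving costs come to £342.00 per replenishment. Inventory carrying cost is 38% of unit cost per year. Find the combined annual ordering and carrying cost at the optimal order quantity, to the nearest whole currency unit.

Annual demand D = 960 × 50 = 48,000.
Holding cost H = 0.38 × £119.00 = £45.2200 per unit per year.
Q* = √(2DS/H) = √(2 × 48,000 × 342 / 45.22) ≈ 852.09.
At the optimum the two cost components are equal, so total cost = 2·(Q*/2)H = Q*·H.
Minimum total = √(2DSH) = √(2 × 48,000 × 342 × 45.22) ≈ 38531.325.

TC* ≈ £38,531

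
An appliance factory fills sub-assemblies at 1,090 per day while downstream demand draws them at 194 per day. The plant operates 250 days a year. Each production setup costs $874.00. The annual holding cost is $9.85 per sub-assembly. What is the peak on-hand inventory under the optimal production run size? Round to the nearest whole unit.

Annual demand D = 194 × 250 = 48,500.
Production build-up factor (1 − d/p) = 1 − 194/1,090 = 0.8220.
Q* = √(2DS / (H(1 − d/p))) = √(2 × 48,500 × 874 / (9.85 × 0.8220)).
= √(84,778,000 / 8.0969) ≈ 3235.808.
Maximum inventory = Q*(1 − d/p) = 3235.808 × 0.8220 ≈ 2659.893.

I_max ≈ 2,660 sub-assemblies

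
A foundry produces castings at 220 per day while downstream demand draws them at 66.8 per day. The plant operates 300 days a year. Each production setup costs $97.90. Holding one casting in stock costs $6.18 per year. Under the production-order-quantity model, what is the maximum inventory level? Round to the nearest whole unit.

I_max ≈ 665 castings

Annual demand D = 66.8 × 300 = 20,040.
Production build-up factor (1 − d/p) = 1 − 66.8/220 = 0.6964.
Q* = √(2DS / (H(1 − d/p))) = √(2 × 20,040 × 97.9 / (6.18 × 0.6964)).
= √(3,923,832 / 4.3035) ≈ 954.867.
Maximum inventory = Q*(1 − d/p) = 954.867 × 0.6964 ≈ 664.935.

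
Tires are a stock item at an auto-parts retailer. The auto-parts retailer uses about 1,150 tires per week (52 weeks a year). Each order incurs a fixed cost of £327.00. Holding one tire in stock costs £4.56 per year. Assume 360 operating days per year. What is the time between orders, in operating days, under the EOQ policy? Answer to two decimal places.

T ≈ 17.63 days

Annual demand D = 1,150 × 52 = 59,800.
The optimal lot size = √(2DS/H) = √(2 × 59,800 × 327 / 4.56) ≈ 2928.58.
Cycle time = Q*/D × 360 = 2928.58 / 59,800 × 360 ≈ 17.630 days.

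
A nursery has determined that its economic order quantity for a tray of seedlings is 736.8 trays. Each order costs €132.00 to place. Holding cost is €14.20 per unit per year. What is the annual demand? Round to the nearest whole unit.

Invert the EOQ relation Q*² = 2DS/H.
From Q* = √(2DS/H): D = Q*²H / (2S) = 736.8² × 14.2 / (2 × 132) = 29200.054.

D ≈ 29,200 trays per year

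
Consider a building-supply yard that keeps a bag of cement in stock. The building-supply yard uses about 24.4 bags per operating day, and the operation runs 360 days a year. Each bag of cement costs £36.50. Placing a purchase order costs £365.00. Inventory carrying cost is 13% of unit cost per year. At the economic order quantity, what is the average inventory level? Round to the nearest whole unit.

Annual demand D = 24.4 × 360 = 8,784.
Holding cost H = 0.13 × £36.50 = £4.7450 per unit per year.
The optimal lot size = √(2DS/H) = √(2 × 8,784 × 365 / 4.745) ≈ 1162.49.
Average inventory = Q*/2 ≈ 1162.49 / 2 = 581.245.

Average inventory ≈ 581 bags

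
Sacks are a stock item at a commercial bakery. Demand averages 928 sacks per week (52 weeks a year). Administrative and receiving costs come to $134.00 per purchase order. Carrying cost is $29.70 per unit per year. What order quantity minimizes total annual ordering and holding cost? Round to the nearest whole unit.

Q* ≈ 660 sacks

Annual demand D = 928 × 52 = 48,256.
EOQ = √(2DS / H) = √(2 × 48,256 × 134 / 29.7).
= √(12,932,608 / 29.7) = √435,441.3468 ≈ 659.880.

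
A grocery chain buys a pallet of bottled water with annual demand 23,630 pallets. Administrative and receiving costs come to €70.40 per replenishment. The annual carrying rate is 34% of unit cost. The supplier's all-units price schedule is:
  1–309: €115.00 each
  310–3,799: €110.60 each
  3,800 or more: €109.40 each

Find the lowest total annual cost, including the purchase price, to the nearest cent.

TC* ≈ €2,624,672.92

Holding cost per unit per year at price C is H = 0.34·C.
Candidates are each tier's EOQ (if it falls in that tier) and each price-break quantity.
EOQ at €115.00 = 291.7 (feasible in tier 1): TC = 23,630×€115.00 + (23,630/291.7)×70.4 + (291.7/2)×0.34×€115.00 = €2,728,855.69.
EOQ at €110.60 = 297.5 < 310, so use break Q=310: TC = 23,630×€110.60 + (23,630/310.0)×70.4 + (310.0/2)×0.34×€110.60 = €2,624,672.92.
EOQ at €109.40 = 299.1 < 3800, so use break Q=3800: TC = 23,630×€109.40 + (23,630/3800.0)×70.4 + (3800.0/2)×0.34×€109.40 = €2,656,232.18.
Lowest total cost among the candidates is at Q = 310.0.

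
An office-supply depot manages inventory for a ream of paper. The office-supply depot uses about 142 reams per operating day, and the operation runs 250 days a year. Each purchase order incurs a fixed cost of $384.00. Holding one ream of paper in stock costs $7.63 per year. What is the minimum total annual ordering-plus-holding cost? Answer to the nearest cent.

Annual demand D = 142 × 250 = 35,500.
Q* = √(2DS/H) = √(2 × 35,500 × 384 / 7.63) ≈ 1890.31.
At Q*, ordering cost (D/Q*)S equals holding cost (Q*/2)H, each = √(DSH/2).
Minimum total = √(2DSH) = √(2 × 35,500 × 384 × 7.63) ≈ 14423.048.

TC* ≈ $14,423.05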